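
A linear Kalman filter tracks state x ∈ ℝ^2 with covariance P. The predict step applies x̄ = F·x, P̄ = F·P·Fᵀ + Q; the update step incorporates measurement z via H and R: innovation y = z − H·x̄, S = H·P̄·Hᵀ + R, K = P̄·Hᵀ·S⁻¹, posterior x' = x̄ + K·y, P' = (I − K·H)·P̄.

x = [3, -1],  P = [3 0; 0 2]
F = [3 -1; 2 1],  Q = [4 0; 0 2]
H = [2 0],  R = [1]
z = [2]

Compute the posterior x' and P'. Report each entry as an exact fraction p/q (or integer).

x' = [142/133, 89/133]
P' = [33/133 16/133; 16/133 1104/133]

x̄ = F·x = [10, 5]
P̄ = F·P·Fᵀ + Q = [33 16; 16 16]
y = z − H·x̄ = [-18]
S = H·P̄·Hᵀ + R = [133]
K = P̄·Hᵀ·S⁻¹ = [66/133; 32/133]
x' = x̄ + K·y = [142/133, 89/133]
P' = (I − K·H)·P̄ = [33/133 16/133; 16/133 1104/133]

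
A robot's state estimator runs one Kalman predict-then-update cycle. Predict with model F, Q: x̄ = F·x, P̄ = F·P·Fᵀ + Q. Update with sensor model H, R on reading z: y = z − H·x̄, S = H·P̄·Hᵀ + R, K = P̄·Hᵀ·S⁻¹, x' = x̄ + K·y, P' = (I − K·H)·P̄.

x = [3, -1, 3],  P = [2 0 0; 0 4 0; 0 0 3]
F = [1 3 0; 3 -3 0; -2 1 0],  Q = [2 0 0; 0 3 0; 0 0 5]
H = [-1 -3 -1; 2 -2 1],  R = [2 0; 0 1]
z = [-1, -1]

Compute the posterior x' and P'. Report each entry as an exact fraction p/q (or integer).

x' = [109924/71111, 54258/71111, -180143/71111]
P' = [234128/71111 50682/71111 -343150/71111; 50682/71111 19365/71111 -72201/71111; -343150/71111 -72201/71111 546127/71111]

x̄ = F·x = [0, 12, -7]
P̄ = F·P·Fᵀ + Q = [40 -30 8; -30 57 -24; 8 -24 17]
y = z − H·x̄ = [28, 30]
S = H·P̄·Hᵀ + R = [264 365; 365 774]
K = P̄·Hᵀ·S⁻¹ = [-21512/71111 23742/71111; -18288/71111 -9567/71111; 6813/71111 4229/71111]
x' = x̄ + K·y = [109924/71111, 54258/71111, -180143/71111]
P' = (I − K·H)·P̄ = [234128/71111 50682/71111 -343150/71111; 50682/71111 19365/71111 -72201/71111; -343150/71111 -72201/71111 546127/71111]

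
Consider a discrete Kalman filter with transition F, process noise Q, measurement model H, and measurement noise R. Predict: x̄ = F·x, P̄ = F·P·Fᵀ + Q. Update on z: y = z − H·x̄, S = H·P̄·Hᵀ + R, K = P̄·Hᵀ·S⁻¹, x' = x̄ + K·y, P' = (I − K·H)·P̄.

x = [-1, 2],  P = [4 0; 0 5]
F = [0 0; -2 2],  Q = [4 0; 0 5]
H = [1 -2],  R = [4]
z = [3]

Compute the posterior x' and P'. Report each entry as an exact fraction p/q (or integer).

x̄ = F·x = [0, 6]
P̄ = F·P·Fᵀ + Q = [4 0; 0 41]
y = z − H·x̄ = [15]
S = H·P̄·Hᵀ + R = [172]
K = P̄·Hᵀ·S⁻¹ = [1/43; -41/86]
x' = x̄ + K·y = [15/43, -99/86]
P' = (I − K·H)·P̄ = [168/43 82/43; 82/43 82/43]

x' = [15/43, -99/86]
P' = [168/43 82/43; 82/43 82/43]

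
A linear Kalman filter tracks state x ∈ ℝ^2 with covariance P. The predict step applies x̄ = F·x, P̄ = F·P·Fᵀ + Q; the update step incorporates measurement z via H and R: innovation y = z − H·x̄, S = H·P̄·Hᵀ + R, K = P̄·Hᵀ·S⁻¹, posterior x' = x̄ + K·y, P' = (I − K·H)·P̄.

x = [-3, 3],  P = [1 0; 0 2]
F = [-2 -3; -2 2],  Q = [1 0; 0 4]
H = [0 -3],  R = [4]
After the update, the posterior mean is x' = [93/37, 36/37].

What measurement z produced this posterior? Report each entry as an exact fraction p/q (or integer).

x̄ = F·x = [-3, 12]
P̄ = F·P·Fᵀ + Q = [23 -8; -8 16]
S = H·P̄·Hᵀ + R = [148]
K = P̄·Hᵀ·S⁻¹ = [6/37; -12/37]
x' − x̄ = [204/37, -408/37] = K·y
y = (KᵀK)⁻¹·Kᵀ·(x' − x̄) = [34]
z = y + H·x̄ = [34] + [-36] = [-2]

z = [-2]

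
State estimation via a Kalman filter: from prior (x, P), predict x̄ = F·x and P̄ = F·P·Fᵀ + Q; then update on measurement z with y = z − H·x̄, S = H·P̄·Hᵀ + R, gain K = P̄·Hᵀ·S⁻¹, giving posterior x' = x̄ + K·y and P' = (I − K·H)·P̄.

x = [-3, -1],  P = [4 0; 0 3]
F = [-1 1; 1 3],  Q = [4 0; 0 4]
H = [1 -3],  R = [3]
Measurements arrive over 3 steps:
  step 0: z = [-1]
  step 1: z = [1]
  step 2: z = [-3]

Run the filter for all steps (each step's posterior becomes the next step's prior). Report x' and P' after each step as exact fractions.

step 0: x' = [682/299, 306/299], P' = [3273/299 1095/299; 1095/299 465/299]
step 1: x' = [13228/33013, -5500/33013], P' = [767544/165065 48180/33013; 48180/33013 26008/33013]
step 2: x' = [-34435668/43118659, 31189468/43118659], P' = [200211636/43118659 63083496/43118659; 63083496/43118659 34017748/43118659]

step 0: x̄ = F·x = [2, -6]
step 0: P̄ = F·P·Fᵀ + Q = [11 5; 5 35]
step 0: y = z − H·x̄ = [-21]
step 0: S = H·P̄·Hᵀ + R = [299]
step 0: K = P̄·Hᵀ·S⁻¹ = [-4/299; -100/299]
step 0: x' = x̄ + K·y = [682/299, 306/299]
step 0: P' = (I − K·H)·P̄ = [3273/299 1095/299; 1095/299 465/299]
step 1: x̄ = F·x = [-376/299, 1600/299]
step 1: P̄ = F·P·Fᵀ + Q = [2744/299 -4068/299; -4068/299 15224/299]
step 1: y = z − H·x̄ = [5475/299]
step 1: S = H·P̄·Hᵀ + R = [165065/299]
step 1: K = P̄·Hᵀ·S⁻¹ = [14948/165065; -9948/33013]
step 1: x' = x̄ + K·y = [13228/33013, -5500/33013]
step 1: P' = (I − K·H)·P̄ = [767544/165065 48180/33013; 48180/33013 26008/33013]
step 2: x̄ = F·x = [-18728/33013, -3272/33013]
step 2: P̄ = F·P·Fᵀ + Q = [1076044/165065 -859224/165065; -859224/165065 4043564/165065]
step 2: y = z − H·x̄ = [-90127/33013]
step 2: S = H·P̄·Hᵀ + R = [43118659/165065]
step 2: K = P̄·Hᵀ·S⁻¹ = [3653716/43118659; -12989916/43118659]
step 2: x' = x̄ + K·y = [-34435668/43118659, 31189468/43118659]
step 2: P' = (I − K·H)·P̄ = [200211636/43118659 63083496/43118659; 63083496/43118659 34017748/43118659]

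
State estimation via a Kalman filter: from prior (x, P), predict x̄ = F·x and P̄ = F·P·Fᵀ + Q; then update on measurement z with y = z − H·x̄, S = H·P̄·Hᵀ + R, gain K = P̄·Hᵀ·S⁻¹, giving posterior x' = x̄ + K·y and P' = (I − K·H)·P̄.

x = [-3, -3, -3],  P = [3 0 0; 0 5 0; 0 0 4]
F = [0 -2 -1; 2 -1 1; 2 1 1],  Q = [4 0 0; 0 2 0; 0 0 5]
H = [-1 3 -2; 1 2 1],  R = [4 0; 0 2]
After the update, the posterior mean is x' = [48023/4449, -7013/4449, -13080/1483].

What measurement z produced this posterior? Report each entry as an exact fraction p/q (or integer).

x̄ = F·x = [9, -6, -12]
P̄ = F·P·Fᵀ + Q = [28 6 -14; 6 23 11; -14 11 26]
S = H·P̄·Hᵀ + R = [119 95; 95 188]
K = P̄·Hᵀ·S⁻¹ = [914/13347 1384/13347; 1723/13347 3602/13347; -1390/4449 1507/4449]
x' − x̄ = [7982/4449, 19681/4449, 4716/1483] = K·y
y = (KᵀK)⁻¹·Kᵀ·(x' − x̄) = [5, 14]
z = y + H·x̄ = [5, 14] + [-3, -15] = [2, -1]

z = [2, -1]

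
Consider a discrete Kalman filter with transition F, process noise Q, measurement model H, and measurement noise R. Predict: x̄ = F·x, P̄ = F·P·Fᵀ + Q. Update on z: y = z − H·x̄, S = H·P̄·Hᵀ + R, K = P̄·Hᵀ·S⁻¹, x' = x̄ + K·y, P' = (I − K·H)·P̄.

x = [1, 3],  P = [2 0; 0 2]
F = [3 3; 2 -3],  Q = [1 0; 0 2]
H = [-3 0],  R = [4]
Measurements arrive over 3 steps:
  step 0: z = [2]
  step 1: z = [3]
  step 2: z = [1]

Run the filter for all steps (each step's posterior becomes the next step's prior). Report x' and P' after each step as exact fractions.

step 0: x̄ = F·x = [12, -7]
step 0: P̄ = F·P·Fᵀ + Q = [37 -6; -6 28]
step 0: y = z − H·x̄ = [38]
step 0: S = H·P̄·Hᵀ + R = [337]
step 0: K = P̄·Hᵀ·S⁻¹ = [-111/337; 18/337]
step 0: x' = x̄ + K·y = [-174/337, -1675/337]
step 0: P' = (I − K·H)·P̄ = [148/337 -24/337; -24/337 9112/337]
step 1: x̄ = F·x = [-5547/337, 4677/337]
step 1: P̄ = F·P·Fᵀ + Q = [83245/337 -81048/337; -81048/337 83562/337]
step 1: y = z − H·x̄ = [-15630/337]
step 1: S = H·P̄·Hᵀ + R = [750553/337]
step 1: K = P̄·Hᵀ·S⁻¹ = [-249735/750553; 243144/750553]
step 1: x' = x̄ + K·y = [-771393/750553, -860547/750553]
step 1: P' = (I − K·H)·P̄ = [332980/750553 -324192/750553; -324192/750553 10678650/750553]
step 2: x̄ = F·x = [-4895820/750553, 1038855/750553]
step 2: P̄ = F·P·Fᵀ + Q = [94019767/750553 -93137394/750553; -93137394/750553 102831180/750553]
step 2: y = z − H·x̄ = [-13936907/750553]
step 2: S = H·P̄·Hᵀ + R = [849180115/750553]
step 2: K = P̄·Hᵀ·S⁻¹ = [-282059301/849180115; 39916026/121311445]
step 2: x' = x̄ + K·y = [-301642581/849180115, -573285219/121311445]
step 2: P' = (I − K·H)·P̄ = [376079068/849180115 -53221368/121311445; -53221368/121311445 1760801856/121311445]

step 0: x' = [-174/337, -1675/337], P' = [148/337 -24/337; -24/337 9112/337]
step 1: x' = [-771393/750553, -860547/750553], P' = [332980/750553 -324192/750553; -324192/750553 10678650/750553]
step 2: x' = [-301642581/849180115, -573285219/121311445], P' = [376079068/849180115 -53221368/121311445; -53221368/121311445 1760801856/121311445]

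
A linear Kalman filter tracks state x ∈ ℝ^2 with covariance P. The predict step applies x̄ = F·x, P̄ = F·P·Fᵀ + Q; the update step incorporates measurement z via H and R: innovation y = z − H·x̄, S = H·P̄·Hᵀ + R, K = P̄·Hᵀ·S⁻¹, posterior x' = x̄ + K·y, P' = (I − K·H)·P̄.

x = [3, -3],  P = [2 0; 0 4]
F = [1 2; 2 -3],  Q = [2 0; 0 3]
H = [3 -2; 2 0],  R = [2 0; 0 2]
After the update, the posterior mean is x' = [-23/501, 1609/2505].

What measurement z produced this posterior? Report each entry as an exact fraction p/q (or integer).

x̄ = F·x = [-3, 15]
P̄ = F·P·Fᵀ + Q = [20 -20; -20 47]
S = H·P̄·Hᵀ + R = [610 200; 200 82]
K = P̄·Hᵀ·S⁻¹ = [10/501 220/501; -1157/2505 320/501]
x' − x̄ = [1480/501, -35966/2505] = K·y
y = (KᵀK)⁻¹·Kᵀ·(x' − x̄) = [38, 5]
z = y + H·x̄ = [38, 5] + [-39, -6] = [-1, -1]

z = [-1, -1]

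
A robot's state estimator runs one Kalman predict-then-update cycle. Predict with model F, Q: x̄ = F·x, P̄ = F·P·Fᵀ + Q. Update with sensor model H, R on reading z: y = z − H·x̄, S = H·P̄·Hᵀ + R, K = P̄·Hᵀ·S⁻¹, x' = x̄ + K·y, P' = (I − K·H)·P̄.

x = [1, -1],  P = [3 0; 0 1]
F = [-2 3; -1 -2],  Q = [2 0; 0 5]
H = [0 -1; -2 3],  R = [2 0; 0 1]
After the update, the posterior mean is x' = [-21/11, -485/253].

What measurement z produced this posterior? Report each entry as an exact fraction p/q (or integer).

x̄ = F·x = [-5, 1]
P̄ = F·P·Fᵀ + Q = [23 0; 0 12]
S = H·P̄·Hᵀ + R = [14 -36; -36 201]
K = P̄·Hᵀ·S⁻¹ = [-12/11 -14/33; -186/253 12/253]
x' − x̄ = [34/11, -738/253] = K·y
y = (KᵀK)⁻¹·Kᵀ·(x' − x̄) = [3, -15]
z = y + H·x̄ = [3, -15] + [-1, 13] = [2, -2]

z = [2, -2]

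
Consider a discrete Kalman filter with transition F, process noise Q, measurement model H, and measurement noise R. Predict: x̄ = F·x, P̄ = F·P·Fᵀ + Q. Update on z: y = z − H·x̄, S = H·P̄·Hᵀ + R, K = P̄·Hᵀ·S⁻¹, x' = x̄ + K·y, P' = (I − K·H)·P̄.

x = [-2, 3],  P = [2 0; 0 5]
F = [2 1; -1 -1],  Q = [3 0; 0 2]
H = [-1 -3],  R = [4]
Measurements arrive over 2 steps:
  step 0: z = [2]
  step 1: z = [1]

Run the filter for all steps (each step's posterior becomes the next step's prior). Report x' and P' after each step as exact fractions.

step 0: x' = [-69/47, -11/47], P' = [631/47 -225/47; -225/47 99/47]
step 1: x' = [-593/217, 156/217], P' = [25418/651 -8602/651; -8602/651 3158/651]

step 0: x̄ = F·x = [-1, -1]
step 0: P̄ = F·P·Fᵀ + Q = [16 -9; -9 9]
step 0: y = z − H·x̄ = [-2]
step 0: S = H·P̄·Hᵀ + R = [47]
step 0: K = P̄·Hᵀ·S⁻¹ = [11/47; -18/47]
step 0: x' = x̄ + K·y = [-69/47, -11/47]
step 0: P' = (I − K·H)·P̄ = [631/47 -225/47; -225/47 99/47]
step 1: x̄ = F·x = [-149/47, 80/47]
step 1: P̄ = F·P·Fᵀ + Q = [1864/47 -686/47; -686/47 374/47]
step 1: y = z − H·x̄ = [138/47]
step 1: S = H·P̄·Hᵀ + R = [1302/47]
step 1: K = P̄·Hᵀ·S⁻¹ = [97/651; -218/651]
step 1: x' = x̄ + K·y = [-593/217, 156/217]
step 1: P' = (I − K·H)·P̄ = [25418/651 -8602/651; -8602/651 3158/651]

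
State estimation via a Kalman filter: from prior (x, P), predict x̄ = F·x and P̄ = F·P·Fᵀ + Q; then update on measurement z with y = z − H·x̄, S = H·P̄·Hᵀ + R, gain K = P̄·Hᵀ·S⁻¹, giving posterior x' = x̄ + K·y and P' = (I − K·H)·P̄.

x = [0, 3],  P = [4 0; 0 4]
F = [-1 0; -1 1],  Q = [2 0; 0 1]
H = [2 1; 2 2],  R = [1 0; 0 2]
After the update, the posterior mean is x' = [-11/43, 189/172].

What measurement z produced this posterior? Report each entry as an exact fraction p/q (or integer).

x̄ = F·x = [0, 3]
P̄ = F·P·Fᵀ + Q = [6 4; 4 9]
S = H·P̄·Hᵀ + R = [50 66; 66 94]
K = P̄·Hᵀ·S⁻¹ = [23/43 -7/43; -59/172 89/172]
x' − x̄ = [-11/43, -327/172] = K·y
y = (KᵀK)⁻¹·Kᵀ·(x' − x̄) = [-2, -5]
z = y + H·x̄ = [-2, -5] + [3, 6] = [1, 1]

z = [1, 1]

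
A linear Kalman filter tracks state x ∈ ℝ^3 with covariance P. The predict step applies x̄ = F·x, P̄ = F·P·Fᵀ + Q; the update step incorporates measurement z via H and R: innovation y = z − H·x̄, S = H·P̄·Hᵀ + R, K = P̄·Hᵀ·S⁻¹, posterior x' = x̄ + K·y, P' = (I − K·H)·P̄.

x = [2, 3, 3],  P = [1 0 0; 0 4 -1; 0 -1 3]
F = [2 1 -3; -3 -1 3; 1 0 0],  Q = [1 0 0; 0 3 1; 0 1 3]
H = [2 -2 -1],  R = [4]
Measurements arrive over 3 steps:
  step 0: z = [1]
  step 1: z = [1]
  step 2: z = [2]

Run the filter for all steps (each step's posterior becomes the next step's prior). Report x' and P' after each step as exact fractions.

step 0: x̄ = F·x = [-2, 0, 2]
step 0: P̄ = F·P·Fᵀ + Q = [42 -43 2; -43 49 -2; 2 -2 4]
step 0: y = z − H·x̄ = [7]
step 0: S = H·P̄·Hᵀ + R = [700]
step 0: K = P̄·Hᵀ·S⁻¹ = [6/25; -13/50; 1/175]
step 0: x' = x̄ + K·y = [-8/25, -91/50, 51/25]
step 0: P' = (I − K·H)·P̄ = [42/25 17/25 26/25; 17/25 42/25 -24/25; 26/25 -24/25 696/175]
step 1: x̄ = F·x = [-429/50, 89/10, -8/25]
step 1: P̄ = F·P·Fᵀ + Q = [7209/175 -1439/35 23/25; -1439/35 327/7 -8/5; 23/25 -8/5 117/25]
step 1: y = z − H·x̄ = [891/25]
step 1: S = H·P̄·Hᵀ + R = [118851/175]
step 1: K = P̄·Hᵀ·S⁻¹ = [9549/39617; -30460/118851; 21/39617]
step 1: x' = x̄ + K·y = [825/79234, -18547/79234, -11929/39617]
step 1: P' = (I − K·H)·P̄ = [68850/39617 33247/39617 33010/39617; 33247/39617 250259/118851 -59732/39617; 33010/39617 -59732/39617 185400/39617]
step 2: x̄ = F·x = [54677/79234, -27751/39617, 825/79234]
step 2: P̄ = F·P·Fᵀ + Q = [6486890/118851 -6583790/118851 71917/39617; -6583790/118851 7362644/118851 -101150/39617; 71917/39617 -101150/39617 187701/39617]
step 2: y = z − H·x̄ = [-61065/79234]
step 2: S = H·P̄·Hᵀ + R = [107030159/118851]
step 2: K = P̄·Hᵀ·S⁻¹ = [25925609/107030159; -27589418/107030159; 475299/107030159]
step 2: x' = x̄ + K·y = [53877637/107030159, -53709772/107030159, 748110/107030159]
step 2: P' = (I − K·H)·P̄ = [186415479/107030159 89257752/107030159 90613018/107030159; 89257752/107030159 225904472/107030159 -162935768/107030159; 90613018/107030159 -162935768/107030159 505196376/107030159]

step 0: x' = [-8/25, -91/50, 51/25], P' = [42/25 17/25 26/25; 17/25 42/25 -24/25; 26/25 -24/25 696/175]
step 1: x' = [825/79234, -18547/79234, -11929/39617], P' = [68850/39617 33247/39617 33010/39617; 33247/39617 250259/118851 -59732/39617; 33010/39617 -59732/39617 185400/39617]
step 2: x' = [53877637/107030159, -53709772/107030159, 748110/107030159], P' = [186415479/107030159 89257752/107030159 90613018/107030159; 89257752/107030159 225904472/107030159 -162935768/107030159; 90613018/107030159 -162935768/107030159 505196376/107030159]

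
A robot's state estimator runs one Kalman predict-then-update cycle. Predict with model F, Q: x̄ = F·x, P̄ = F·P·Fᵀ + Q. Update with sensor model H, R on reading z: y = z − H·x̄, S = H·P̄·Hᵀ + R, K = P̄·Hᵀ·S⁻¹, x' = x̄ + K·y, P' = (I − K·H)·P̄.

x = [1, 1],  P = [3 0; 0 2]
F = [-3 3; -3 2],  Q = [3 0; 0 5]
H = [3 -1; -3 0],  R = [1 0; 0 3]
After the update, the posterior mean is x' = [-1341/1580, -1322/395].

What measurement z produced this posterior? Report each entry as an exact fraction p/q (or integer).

x̄ = F·x = [0, -1]
P̄ = F·P·Fᵀ + Q = [48 39; 39 40]
S = H·P̄·Hᵀ + R = [239 -315; -315 435]
K = P̄·Hᵀ·S⁻¹ = [21/316 -447/1580; -56/79 -309/395]
x' − x̄ = [-1341/1580, -927/395] = K·y
y = (KᵀK)⁻¹·Kᵀ·(x' − x̄) = [0, 3]
z = y + H·x̄ = [0, 3] + [1, 0] = [1, 3]

z = [1, 3]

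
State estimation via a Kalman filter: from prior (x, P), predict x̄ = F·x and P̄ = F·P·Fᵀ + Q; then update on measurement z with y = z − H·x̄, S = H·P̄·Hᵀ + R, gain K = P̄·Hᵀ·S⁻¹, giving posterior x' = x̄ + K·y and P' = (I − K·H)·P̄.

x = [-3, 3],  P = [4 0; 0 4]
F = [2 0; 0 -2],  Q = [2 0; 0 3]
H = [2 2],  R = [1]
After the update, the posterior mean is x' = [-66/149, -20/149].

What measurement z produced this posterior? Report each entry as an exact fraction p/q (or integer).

z = [-1]

x̄ = F·x = [-6, -6]
P̄ = F·P·Fᵀ + Q = [18 0; 0 19]
S = H·P̄·Hᵀ + R = [149]
K = P̄·Hᵀ·S⁻¹ = [36/149; 38/149]
x' − x̄ = [828/149, 874/149] = K·y
y = (KᵀK)⁻¹·Kᵀ·(x' − x̄) = [23]
z = y + H·x̄ = [23] + [-24] = [-1]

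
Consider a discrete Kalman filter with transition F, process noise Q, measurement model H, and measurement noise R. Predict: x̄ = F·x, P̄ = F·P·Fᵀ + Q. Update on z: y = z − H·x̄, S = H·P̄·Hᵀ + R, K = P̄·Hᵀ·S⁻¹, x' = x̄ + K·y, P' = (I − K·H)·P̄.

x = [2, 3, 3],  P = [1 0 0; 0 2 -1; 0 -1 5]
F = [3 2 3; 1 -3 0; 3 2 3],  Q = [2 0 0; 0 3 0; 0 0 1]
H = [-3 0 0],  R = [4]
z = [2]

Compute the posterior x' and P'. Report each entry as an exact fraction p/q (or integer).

x' = [-57/118, -7, 81/236]
P' = [26/59 0 25/59; 0 22 0; 25/59 0 393/118]

x̄ = F·x = [21, -7, 21]
P̄ = F·P·Fᵀ + Q = [52 0 50; 0 22 0; 50 0 51]
y = z − H·x̄ = [65]
S = H·P̄·Hᵀ + R = [472]
K = P̄·Hᵀ·S⁻¹ = [-39/118; 0; -75/236]
x' = x̄ + K·y = [-57/118, -7, 81/236]
P' = (I − K·H)·P̄ = [26/59 0 25/59; 0 22 0; 25/59 0 393/118]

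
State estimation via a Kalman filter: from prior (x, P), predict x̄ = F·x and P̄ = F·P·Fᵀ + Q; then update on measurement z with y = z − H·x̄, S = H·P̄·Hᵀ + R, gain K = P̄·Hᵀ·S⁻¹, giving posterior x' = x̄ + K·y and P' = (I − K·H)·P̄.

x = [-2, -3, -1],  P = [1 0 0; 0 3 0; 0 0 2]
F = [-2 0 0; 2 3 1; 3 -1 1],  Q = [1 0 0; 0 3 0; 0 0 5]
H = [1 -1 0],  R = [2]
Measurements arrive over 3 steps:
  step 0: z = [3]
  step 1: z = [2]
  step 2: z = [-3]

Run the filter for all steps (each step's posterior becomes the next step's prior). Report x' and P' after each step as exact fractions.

step 0: x̄ = F·x = [4, -14, -4]
step 0: P̄ = F·P·Fᵀ + Q = [5 -4 -6; -4 36 -1; -6 -1 19]
step 0: y = z − H·x̄ = [-15]
step 0: S = H·P̄·Hᵀ + R = [51]
step 0: K = P̄·Hᵀ·S⁻¹ = [3/17; -40/51; -5/51]
step 0: x' = x̄ + K·y = [23/17, -38/17, -43/17]
step 0: P' = (I − K·H)·P̄ = [58/17 52/17 -87/17; 52/17 236/51 -251/51; -87/17 -251/51 944/51]
step 1: x̄ = F·x = [-46/17, -111/17, 64/17]
step 1: P̄ = F·P·Fᵀ + Q = [249/17 -370/17 -70/17; -370/17 3239/51 565/51; -70/17 565/51 1001/51]
step 1: y = z − H·x̄ = [-31/17]
step 1: S = H·P̄·Hᵀ + R = [6308/51]
step 1: K = P̄·Hᵀ·S⁻¹ = [1857/6308; -4349/6308; -775/6308]
step 1: x' = x̄ + K·y = [-20455/6308, -33257/6308, 25161/6308]
step 1: P' = (I − K·H)·P̄ = [24777/6308 21063/6308 2245/6308; 21063/6308 29761/6308 3795/6308; 2245/6308 3795/6308 112033/6308]
step 2: x̄ = F·x = [20455/3154, -1520/83, -2947/6308]
step 2: P̄ = F·P·Fᵀ + Q = [26354/1577 -3026/83 -55513/3154; -3026/83 10295/83 4443/83; -55513/3154 4443/83 275829/6308]
step 2: y = z − H·x̄ = [-87677/3154]
step 2: S = H·P̄·Hᵀ + R = [340101/1577]
step 2: K = P̄·Hᵀ·S⁻¹ = [83848/340101; -253099/340101; -7237/21942]
step 2: x' = x̄ + K·y = [-250333/680202, 1614919/680202, 95464/10971]
step 2: P' = (I − K·H)·P̄ = [1225450/340101 1057754/340101 -1411/21942; 1057754/340101 1563952/340101 13063/21942; -1411/21942 13063/21942 222340/10971]

step 0: x' = [23/17, -38/17, -43/17], P' = [58/17 52/17 -87/17; 52/17 236/51 -251/51; -87/17 -251/51 944/51]
step 1: x' = [-20455/6308, -33257/6308, 25161/6308], P' = [24777/6308 21063/6308 2245/6308; 21063/6308 29761/6308 3795/6308; 2245/6308 3795/6308 112033/6308]
step 2: x' = [-250333/680202, 1614919/680202, 95464/10971], P' = [1225450/340101 1057754/340101 -1411/21942; 1057754/340101 1563952/340101 13063/21942; -1411/21942 13063/21942 222340/10971]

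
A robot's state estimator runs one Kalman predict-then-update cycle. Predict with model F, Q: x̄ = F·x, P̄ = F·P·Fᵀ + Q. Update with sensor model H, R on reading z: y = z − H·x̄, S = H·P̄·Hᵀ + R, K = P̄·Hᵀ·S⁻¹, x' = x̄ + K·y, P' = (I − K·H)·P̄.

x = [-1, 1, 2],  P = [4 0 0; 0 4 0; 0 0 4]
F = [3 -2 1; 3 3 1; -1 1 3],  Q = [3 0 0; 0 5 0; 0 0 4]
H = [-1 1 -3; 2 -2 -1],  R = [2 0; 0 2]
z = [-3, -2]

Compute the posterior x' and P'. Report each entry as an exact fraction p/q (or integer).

x' = [-13945/11819, -43658/59095, 69208/59095]
P' = [991473/23638 987647/23638 -194/11819; 987647/23638 4967161/118190 1442/59095; -194/11819 1442/59095 12008/59095]

x̄ = F·x = [-3, 2, 8]
P̄ = F·P·Fᵀ + Q = [59 16 -8; 16 81 12; -8 12 48]
y = z − H·x̄ = [16, 16]
S = H·P̄·Hᵀ + R = [422 28; 28 562]
K = P̄·Hᵀ·S⁻¹ = [-1331/23638 2010/11819; 10137/118190 -15184/59095; -16806/59095 -8416/59095]
x' = x̄ + K·y = [-13945/11819, -43658/59095, 69208/59095]
P' = (I − K·H)·P̄ = [991473/23638 987647/23638 -194/11819; 987647/23638 4967161/118190 1442/59095; -194/11819 1442/59095 12008/59095]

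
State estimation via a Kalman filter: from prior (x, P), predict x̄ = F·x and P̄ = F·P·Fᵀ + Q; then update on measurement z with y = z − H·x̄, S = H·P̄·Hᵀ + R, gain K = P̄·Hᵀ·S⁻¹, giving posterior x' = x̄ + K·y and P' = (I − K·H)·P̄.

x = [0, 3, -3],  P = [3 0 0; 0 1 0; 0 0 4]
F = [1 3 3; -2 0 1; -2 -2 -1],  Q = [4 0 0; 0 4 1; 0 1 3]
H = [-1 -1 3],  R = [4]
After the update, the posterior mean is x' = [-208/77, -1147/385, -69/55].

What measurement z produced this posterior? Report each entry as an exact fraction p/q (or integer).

z = [2]

x̄ = F·x = [0, -3, -3]
P̄ = F·P·Fᵀ + Q = [52 6 -24; 6 20 9; -24 9 23]
S = H·P̄·Hᵀ + R = [385]
K = P̄·Hᵀ·S⁻¹ = [-26/77; 1/385; 12/55]
x' − x̄ = [-208/77, 8/385, 96/55] = K·y
y = (KᵀK)⁻¹·Kᵀ·(x' − x̄) = [8]
z = y + H·x̄ = [8] + [-6] = [2]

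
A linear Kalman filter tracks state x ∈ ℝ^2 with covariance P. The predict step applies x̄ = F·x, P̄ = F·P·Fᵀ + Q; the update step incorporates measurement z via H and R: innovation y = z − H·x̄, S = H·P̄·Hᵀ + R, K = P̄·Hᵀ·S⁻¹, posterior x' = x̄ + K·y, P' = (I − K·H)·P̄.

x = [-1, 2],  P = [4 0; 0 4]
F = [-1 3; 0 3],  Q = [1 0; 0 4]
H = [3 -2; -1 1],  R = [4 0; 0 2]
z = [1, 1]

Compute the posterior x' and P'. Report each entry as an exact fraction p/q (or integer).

x' = [307/97, 398/97]
P' = [2228/291 2896/291; 2896/291 3944/291]

x̄ = F·x = [7, 6]
P̄ = F·P·Fᵀ + Q = [41 36; 36 40]
y = z − H·x̄ = [-8, 2]
S = H·P̄·Hᵀ + R = [101 -23; -23 11]
K = P̄·Hᵀ·S⁻¹ = [223/291 334/291; 200/291 524/291]
x' = x̄ + K·y = [307/97, 398/97]
P' = (I − K·H)·P̄ = [2228/291 2896/291; 2896/291 3944/291]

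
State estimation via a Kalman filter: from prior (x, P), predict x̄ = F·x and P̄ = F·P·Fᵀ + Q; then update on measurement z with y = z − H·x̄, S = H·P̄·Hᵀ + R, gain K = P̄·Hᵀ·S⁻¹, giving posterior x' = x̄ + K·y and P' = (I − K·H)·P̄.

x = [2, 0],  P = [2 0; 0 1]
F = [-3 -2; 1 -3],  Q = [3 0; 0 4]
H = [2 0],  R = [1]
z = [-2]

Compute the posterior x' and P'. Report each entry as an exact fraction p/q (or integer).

x' = [-106/101, 2]
P' = [25/101 0; 0 15]

x̄ = F·x = [-6, 2]
P̄ = F·P·Fᵀ + Q = [25 0; 0 15]
y = z − H·x̄ = [10]
S = H·P̄·Hᵀ + R = [101]
K = P̄·Hᵀ·S⁻¹ = [50/101; 0]
x' = x̄ + K·y = [-106/101, 2]
P' = (I − K·H)·P̄ = [25/101 0; 0 15]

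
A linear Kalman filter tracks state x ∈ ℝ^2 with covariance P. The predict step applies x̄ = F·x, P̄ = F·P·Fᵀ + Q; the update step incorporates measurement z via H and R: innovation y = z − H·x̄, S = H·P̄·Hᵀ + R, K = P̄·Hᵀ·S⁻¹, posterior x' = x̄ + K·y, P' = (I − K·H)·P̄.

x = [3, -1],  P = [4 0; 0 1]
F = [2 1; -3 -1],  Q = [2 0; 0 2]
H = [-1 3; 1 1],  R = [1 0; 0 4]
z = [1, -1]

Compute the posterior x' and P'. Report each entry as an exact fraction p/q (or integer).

x' = [-32/47, 83/987]
P' = [52/47 14/47; 14/47 184/987]

x̄ = F·x = [5, -8]
P̄ = F·P·Fᵀ + Q = [19 -25; -25 39]
y = z − H·x̄ = [30, 2]
S = H·P̄·Hᵀ + R = [521 48; 48 12]
K = P̄·Hᵀ·S⁻¹ = [-10/47 33/94; 86/329 239/1974]
x' = x̄ + K·y = [-32/47, 83/987]
P' = (I − K·H)·P̄ = [52/47 14/47; 14/47 184/987]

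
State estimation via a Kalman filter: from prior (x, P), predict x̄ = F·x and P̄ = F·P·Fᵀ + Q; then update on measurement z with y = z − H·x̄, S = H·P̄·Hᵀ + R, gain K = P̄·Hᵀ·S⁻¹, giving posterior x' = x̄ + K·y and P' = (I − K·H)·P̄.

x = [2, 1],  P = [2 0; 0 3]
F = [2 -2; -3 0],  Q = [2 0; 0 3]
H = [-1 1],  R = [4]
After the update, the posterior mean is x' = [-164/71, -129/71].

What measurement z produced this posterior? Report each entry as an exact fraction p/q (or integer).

z = [1]

x̄ = F·x = [2, -6]
P̄ = F·P·Fᵀ + Q = [22 -12; -12 21]
S = H·P̄·Hᵀ + R = [71]
K = P̄·Hᵀ·S⁻¹ = [-34/71; 33/71]
x' − x̄ = [-306/71, 297/71] = K·y
y = (KᵀK)⁻¹·Kᵀ·(x' − x̄) = [9]
z = y + H·x̄ = [9] + [-8] = [1]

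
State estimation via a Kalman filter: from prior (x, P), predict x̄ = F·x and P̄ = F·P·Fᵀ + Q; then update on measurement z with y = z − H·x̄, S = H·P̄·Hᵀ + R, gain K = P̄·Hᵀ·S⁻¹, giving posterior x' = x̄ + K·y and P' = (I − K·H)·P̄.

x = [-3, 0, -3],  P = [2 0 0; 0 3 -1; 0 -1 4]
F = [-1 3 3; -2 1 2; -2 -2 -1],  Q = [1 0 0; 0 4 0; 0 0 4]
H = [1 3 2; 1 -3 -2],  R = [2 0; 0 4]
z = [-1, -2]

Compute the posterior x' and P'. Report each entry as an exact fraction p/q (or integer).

x' = [-5506/3069, -1510/1023, 254/99]
P' = [4420/3069 494/1023 -95/99; 494/1023 5644/3069 -269/99; -95/99 -269/99 434/99]

x̄ = F·x = [-6, 0, 9]
P̄ = F·P·Fᵀ + Q = [48 28 -17; 28 27 -1; -17 -1 24]
y = z − H·x̄ = [-13, 22]
S = H·P̄·Hᵀ + R = [477 -279; -279 279]
K = P̄·Hᵀ·S⁻¹ = [16/33 1466/3069; 28/99 307/3069; -17/99 -13/33]
x' = x̄ + K·y = [-5506/3069, -1510/1023, 254/99]
P' = (I − K·H)·P̄ = [4420/3069 494/1023 -95/99; 494/1023 5644/3069 -269/99; -95/99 -269/99 434/99]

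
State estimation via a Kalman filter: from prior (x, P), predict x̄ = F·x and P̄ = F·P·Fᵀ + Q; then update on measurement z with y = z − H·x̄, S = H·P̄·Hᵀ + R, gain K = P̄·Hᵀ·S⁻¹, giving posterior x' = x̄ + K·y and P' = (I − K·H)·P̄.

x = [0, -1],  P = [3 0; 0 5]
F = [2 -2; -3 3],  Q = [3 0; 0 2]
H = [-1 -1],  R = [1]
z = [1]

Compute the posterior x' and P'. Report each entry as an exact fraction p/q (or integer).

x' = [2, -3]
P' = [321/14 -167/7; -167/7 180/7]

x̄ = F·x = [2, -3]
P̄ = F·P·Fᵀ + Q = [35 -48; -48 74]
y = z − H·x̄ = [0]
S = H·P̄·Hᵀ + R = [14]
K = P̄·Hᵀ·S⁻¹ = [13/14; -13/7]
x' = x̄ + K·y = [2, -3]
P' = (I − K·H)·P̄ = [321/14 -167/7; -167/7 180/7]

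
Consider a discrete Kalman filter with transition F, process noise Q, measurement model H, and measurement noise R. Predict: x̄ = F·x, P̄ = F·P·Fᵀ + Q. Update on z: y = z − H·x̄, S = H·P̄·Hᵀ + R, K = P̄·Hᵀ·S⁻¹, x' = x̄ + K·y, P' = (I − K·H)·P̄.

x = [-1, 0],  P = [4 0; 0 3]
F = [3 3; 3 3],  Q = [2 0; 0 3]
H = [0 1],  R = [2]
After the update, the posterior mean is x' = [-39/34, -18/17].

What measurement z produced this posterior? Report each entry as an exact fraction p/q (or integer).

x̄ = F·x = [-3, -3]
P̄ = F·P·Fᵀ + Q = [65 63; 63 66]
S = H·P̄·Hᵀ + R = [68]
K = P̄·Hᵀ·S⁻¹ = [63/68; 33/34]
x' − x̄ = [63/34, 33/17] = K·y
y = (KᵀK)⁻¹·Kᵀ·(x' − x̄) = [2]
z = y + H·x̄ = [2] + [-3] = [-1]

z = [-1]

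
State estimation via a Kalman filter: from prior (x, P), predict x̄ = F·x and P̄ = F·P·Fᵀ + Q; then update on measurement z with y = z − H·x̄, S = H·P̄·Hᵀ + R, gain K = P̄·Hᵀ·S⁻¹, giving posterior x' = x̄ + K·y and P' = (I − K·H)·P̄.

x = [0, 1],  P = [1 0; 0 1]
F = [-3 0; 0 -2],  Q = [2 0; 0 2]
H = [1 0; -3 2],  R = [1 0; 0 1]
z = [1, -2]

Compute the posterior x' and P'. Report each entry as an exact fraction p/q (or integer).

x' = [11/21, -2/7]
P' = [275/399 132/133; 132/133 222/133]

x̄ = F·x = [0, -2]
P̄ = F·P·Fᵀ + Q = [11 0; 0 6]
y = z − H·x̄ = [1, 2]
S = H·P̄·Hᵀ + R = [12 -33; -33 124]
K = P̄·Hᵀ·S⁻¹ = [275/399 -11/133; 132/133 48/133]
x' = x̄ + K·y = [11/21, -2/7]
P' = (I − K·H)·P̄ = [275/399 132/133; 132/133 222/133]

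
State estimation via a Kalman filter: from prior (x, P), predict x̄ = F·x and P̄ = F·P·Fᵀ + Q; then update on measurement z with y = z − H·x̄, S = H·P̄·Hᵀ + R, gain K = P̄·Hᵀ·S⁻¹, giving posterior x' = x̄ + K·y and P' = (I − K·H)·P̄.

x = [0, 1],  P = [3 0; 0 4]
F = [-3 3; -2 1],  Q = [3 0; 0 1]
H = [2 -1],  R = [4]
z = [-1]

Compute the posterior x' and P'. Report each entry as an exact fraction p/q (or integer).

x' = [-39/55, -31/55]
P' = [162/55 188/55; 188/55 956/165]

x̄ = F·x = [3, 1]
P̄ = F·P·Fᵀ + Q = [66 30; 30 17]
y = z − H·x̄ = [-6]
S = H·P̄·Hᵀ + R = [165]
K = P̄·Hᵀ·S⁻¹ = [34/55; 43/165]
x' = x̄ + K·y = [-39/55, -31/55]
P' = (I − K·H)·P̄ = [162/55 188/55; 188/55 956/165]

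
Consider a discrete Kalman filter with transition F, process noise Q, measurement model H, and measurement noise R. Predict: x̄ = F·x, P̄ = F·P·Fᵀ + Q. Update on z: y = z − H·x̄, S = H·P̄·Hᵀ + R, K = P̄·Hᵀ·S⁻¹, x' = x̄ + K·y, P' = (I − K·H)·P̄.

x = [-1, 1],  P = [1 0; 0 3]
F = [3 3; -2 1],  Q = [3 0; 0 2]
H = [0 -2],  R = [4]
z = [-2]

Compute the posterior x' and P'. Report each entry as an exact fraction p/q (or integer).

x' = [-3/5, 6/5]
P' = [381/10 3/10; 3/10 9/10]

x̄ = F·x = [0, 3]
P̄ = F·P·Fᵀ + Q = [39 3; 3 9]
y = z − H·x̄ = [4]
S = H·P̄·Hᵀ + R = [40]
K = P̄·Hᵀ·S⁻¹ = [-3/20; -9/20]
x' = x̄ + K·y = [-3/5, 6/5]
P' = (I − K·H)·P̄ = [381/10 3/10; 3/10 9/10]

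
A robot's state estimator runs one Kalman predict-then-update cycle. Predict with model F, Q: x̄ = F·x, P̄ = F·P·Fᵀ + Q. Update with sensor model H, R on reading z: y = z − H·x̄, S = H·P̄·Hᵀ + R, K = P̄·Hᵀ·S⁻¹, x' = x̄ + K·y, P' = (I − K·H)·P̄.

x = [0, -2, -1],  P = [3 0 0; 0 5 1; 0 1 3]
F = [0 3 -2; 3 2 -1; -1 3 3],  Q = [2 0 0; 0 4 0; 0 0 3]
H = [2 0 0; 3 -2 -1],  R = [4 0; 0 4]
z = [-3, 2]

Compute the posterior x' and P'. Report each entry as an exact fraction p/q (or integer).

x̄ = F·x = [-4, -3, -9]
P̄ = F·P·Fᵀ + Q = [47 29 30; 29 50 15; 30 15 96]
y = z − H·x̄ = [5, -1]
S = H·P̄·Hᵀ + R = [192 106; 106 255]
K = P̄·Hᵀ·S⁻¹ = [4588/9431 53/9431; 8879/18862 -2881/9431; 4779/9431 -3318/9431]
x' = x̄ + K·y = [-14837/9431, -6429/18862, -57666/9431]
P' = (I − K·H)·P̄ = [9176/9431 8879/9431 9558/9431; 8879/9431 133391/9431 -228621/9431; 9558/9431 -228621/9431 499188/9431]

x' = [-14837/9431, -6429/18862, -57666/9431]
P' = [9176/9431 8879/9431 9558/9431; 8879/9431 133391/9431 -228621/9431; 9558/9431 -228621/9431 499188/9431]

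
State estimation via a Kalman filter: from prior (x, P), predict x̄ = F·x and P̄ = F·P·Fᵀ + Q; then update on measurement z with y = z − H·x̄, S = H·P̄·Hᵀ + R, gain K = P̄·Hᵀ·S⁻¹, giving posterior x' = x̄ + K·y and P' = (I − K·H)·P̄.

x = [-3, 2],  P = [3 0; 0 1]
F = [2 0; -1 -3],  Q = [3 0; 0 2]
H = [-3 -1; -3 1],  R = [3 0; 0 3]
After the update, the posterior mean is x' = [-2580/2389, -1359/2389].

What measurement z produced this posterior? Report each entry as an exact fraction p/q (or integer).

z = [3, 3]

x̄ = F·x = [-6, -3]
P̄ = F·P·Fᵀ + Q = [15 -6; -6 14]
S = H·P̄·Hᵀ + R = [116 121; 121 188]
K = P̄·Hᵀ·S⁻¹ = [-387/2389 -399/2389; -1040/2389 1076/2389]
x' − x̄ = [11754/2389, 5808/2389] = K·y
y = (KᵀK)⁻¹·Kᵀ·(x' − x̄) = [-18, -12]
z = y + H·x̄ = [-18, -12] + [21, 15] = [3, 3]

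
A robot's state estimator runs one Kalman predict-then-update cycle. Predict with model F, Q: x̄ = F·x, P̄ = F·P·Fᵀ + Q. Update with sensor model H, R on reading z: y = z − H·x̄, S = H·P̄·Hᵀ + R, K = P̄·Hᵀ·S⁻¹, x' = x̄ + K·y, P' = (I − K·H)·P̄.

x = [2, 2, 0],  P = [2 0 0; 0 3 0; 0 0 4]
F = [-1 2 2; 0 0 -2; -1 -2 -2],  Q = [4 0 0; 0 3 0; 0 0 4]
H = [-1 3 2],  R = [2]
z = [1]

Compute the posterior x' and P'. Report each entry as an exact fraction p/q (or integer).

x̄ = F·x = [2, 0, -6]
P̄ = F·P·Fᵀ + Q = [34 -16 -26; -16 19 16; -26 16 34]
y = z − H·x̄ = [15]
S = H·P̄·Hᵀ + R = [735]
K = P̄·Hᵀ·S⁻¹ = [-134/735; 1/7; 142/735]
x' = x̄ + K·y = [-36/49, 15/7, -152/49]
P' = (I − K·H)·P̄ = [7034/735 22/7 -82/735; 22/7 4 -30/7; -82/735 -30/7 4826/735]

x' = [-36/49, 15/7, -152/49]
P' = [7034/735 22/7 -82/735; 22/7 4 -30/7; -82/735 -30/7 4826/735]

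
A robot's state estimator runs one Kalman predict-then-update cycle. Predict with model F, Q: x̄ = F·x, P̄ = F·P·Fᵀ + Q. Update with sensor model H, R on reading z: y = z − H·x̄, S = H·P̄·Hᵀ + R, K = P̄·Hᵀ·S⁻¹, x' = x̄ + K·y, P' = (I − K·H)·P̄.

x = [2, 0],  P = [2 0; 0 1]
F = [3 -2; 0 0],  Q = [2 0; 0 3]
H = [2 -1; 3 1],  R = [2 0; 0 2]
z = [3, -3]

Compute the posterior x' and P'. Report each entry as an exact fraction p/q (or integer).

x̄ = F·x = [6, 0]
P̄ = F·P·Fᵀ + Q = [24 0; 0 3]
y = z − H·x̄ = [-9, -21]
S = H·P̄·Hᵀ + R = [101 141; 141 221]
K = P̄·Hᵀ·S⁻¹ = [57/305 63/305; -543/1220 363/1220]
x' = x̄ + K·y = [-6/305, -684/305]
P' = (I − K·H)·P̄ = [48/305 -18/305; -18/305 471/610]

x' = [-6/305, -684/305]
P' = [48/305 -18/305; -18/305 471/610]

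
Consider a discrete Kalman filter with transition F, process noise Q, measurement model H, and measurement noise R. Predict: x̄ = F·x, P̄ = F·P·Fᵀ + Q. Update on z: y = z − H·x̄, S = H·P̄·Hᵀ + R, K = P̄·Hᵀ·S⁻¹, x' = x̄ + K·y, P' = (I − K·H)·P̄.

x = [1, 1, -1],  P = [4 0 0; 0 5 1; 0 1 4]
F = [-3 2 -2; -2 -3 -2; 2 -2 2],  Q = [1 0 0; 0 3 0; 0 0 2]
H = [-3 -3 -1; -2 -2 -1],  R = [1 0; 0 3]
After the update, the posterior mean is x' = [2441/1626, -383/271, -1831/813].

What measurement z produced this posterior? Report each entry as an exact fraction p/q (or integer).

x̄ = F·x = [1, -3, -2]
P̄ = F·P·Fᵀ + Q = [65 12 -52; 12 92 -4; -52 -4 46]
S = H·P̄·Hᵀ + R = [1340 852; 852 549]
K = P̄·Hᵀ·S⁻¹ = [-1263/1084 1319/813; 131/271 -304/271; 597/542 -1292/813]
x' − x̄ = [815/1626, 430/271, -205/813] = K·y
y = (KᵀK)⁻¹·Kᵀ·(x' − x̄) = [-6, -4]
z = y + H·x̄ = [-6, -4] + [8, 6] = [2, 2]

z = [2, 2]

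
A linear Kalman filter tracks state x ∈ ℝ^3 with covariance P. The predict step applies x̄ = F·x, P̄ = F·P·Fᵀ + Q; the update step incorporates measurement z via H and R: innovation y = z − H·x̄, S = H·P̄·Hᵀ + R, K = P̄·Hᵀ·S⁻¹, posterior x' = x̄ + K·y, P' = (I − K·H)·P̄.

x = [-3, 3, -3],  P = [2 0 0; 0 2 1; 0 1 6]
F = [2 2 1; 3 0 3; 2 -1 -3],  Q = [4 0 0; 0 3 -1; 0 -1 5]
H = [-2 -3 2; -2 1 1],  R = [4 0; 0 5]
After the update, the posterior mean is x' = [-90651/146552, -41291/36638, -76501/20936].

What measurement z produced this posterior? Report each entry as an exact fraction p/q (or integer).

z = [-3, -2]

x̄ = F·x = [-3, -18, 0]
P̄ = F·P·Fᵀ + Q = [30 36 -21; 36 75 -46; -21 -46 75]
S = H·P̄·Hᵀ + R = [2251 361; 361 123]
K = P̄·Hᵀ·S⁻¹ = [-9585/146552 -25485/146552; -8081/36638 10909/36638; 2137/20936 5813/20936]
x' − x̄ = [349005/146552, 618193/36638, -76501/20936] = K·y
y = (KᵀK)⁻¹·Kᵀ·(x' − x̄) = [-63, 10]
z = y + H·x̄ = [-63, 10] + [60, -12] = [-3, -2]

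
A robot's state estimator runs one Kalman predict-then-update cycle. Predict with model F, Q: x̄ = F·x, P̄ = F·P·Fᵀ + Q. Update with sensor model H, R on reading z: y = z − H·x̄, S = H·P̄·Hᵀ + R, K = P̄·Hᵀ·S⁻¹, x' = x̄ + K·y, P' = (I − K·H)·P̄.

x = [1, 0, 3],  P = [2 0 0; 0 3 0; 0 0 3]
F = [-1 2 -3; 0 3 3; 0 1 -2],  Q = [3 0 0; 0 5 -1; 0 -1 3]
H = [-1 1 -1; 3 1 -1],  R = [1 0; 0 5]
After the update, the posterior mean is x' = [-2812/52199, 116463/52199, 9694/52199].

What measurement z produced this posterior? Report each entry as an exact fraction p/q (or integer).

z = [2, 2]

x̄ = F·x = [-10, 9, -6]
P̄ = F·P·Fᵀ + Q = [44 -9 24; -9 59 -10; 24 -10 18]
S = H·P̄·Hᵀ + R = [208 -101; -101 300]
K = P̄·Hᵀ·S⁻¹ = [-13101/52199 12815/52199; 27642/52199 16614/52199; -11156/52199 3900/52199]
x' − x̄ = [519178/52199, -353328/52199, 322888/52199] = K·y
y = (KᵀK)⁻¹·Kᵀ·(x' − x̄) = [-23, 17]
z = y + H·x̄ = [-23, 17] + [25, -15] = [2, 2]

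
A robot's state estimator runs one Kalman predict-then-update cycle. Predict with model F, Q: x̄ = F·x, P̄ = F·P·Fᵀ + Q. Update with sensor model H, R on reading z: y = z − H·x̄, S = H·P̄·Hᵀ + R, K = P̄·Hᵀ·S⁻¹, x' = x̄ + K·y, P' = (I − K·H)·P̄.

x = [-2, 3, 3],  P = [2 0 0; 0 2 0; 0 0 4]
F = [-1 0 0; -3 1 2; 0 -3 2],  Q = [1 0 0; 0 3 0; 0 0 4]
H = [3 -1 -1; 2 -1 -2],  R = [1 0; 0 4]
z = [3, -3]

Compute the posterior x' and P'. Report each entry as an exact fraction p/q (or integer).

x̄ = F·x = [2, 15, -3]
P̄ = F·P·Fᵀ + Q = [3 6 0; 6 39 10; 0 10 38]
y = z − H·x̄ = [9, 2]
S = H·P̄·Hᵀ + R = [89 133; 133 223]
K = P̄·Hᵀ·S⁻¹ = [669/2158 -399/2158; -331/1079 -30/1079; 367/1079 -635/1079]
x' = x̄ + K·y = [9539/2158, 13146/1079, -1204/1079]
P' = (I − K·H)·P̄ = [4467/2158 7467/1079 -1101/1079; 7467/1079 30410/1079 -7678/1079; -1101/1079 -7678/1079 4008/1079]

x' = [9539/2158, 13146/1079, -1204/1079]
P' = [4467/2158 7467/1079 -1101/1079; 7467/1079 30410/1079 -7678/1079; -1101/1079 -7678/1079 4008/1079]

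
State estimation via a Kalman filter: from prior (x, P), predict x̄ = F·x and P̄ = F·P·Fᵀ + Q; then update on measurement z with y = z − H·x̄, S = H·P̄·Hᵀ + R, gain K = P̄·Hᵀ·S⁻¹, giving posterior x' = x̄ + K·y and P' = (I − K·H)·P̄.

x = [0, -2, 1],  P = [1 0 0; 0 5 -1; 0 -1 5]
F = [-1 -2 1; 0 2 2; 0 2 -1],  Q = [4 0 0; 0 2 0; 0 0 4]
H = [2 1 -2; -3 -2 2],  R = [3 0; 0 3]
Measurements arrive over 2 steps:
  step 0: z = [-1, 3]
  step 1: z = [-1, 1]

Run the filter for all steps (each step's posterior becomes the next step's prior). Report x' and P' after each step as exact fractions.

step 0: x̄ = F·x = [5, -2, -5]
step 0: P̄ = F·P·Fᵀ + Q = [34 -8 -29; -8 34 8; -29 8 33]
step 0: y = z − H·x̄ = [-19, 24]
step 0: S = H·P̄·Hᵀ + R = [473 -590; -590 765]
step 0: K = P̄·Hᵀ·S⁻¹ = [1062/2749 1508/13745; -2998/2749 -12064/13745; -1582/2749 -3639/13745]
step 0: x' = x̄ + K·y = [4027/13745, -32216/13745, -5771/13745]
step 0: P' = (I − K·H)·P̄ = [57902/13745 -78356/13745 10759/13745; -78356/13745 159518/13745 23888/13745; 10759/13745 23888/13745 34568/13745]
step 1: x̄ = F·x = [54634/13745, -75974/13745, -58661/13745]
step 1: P̄ = F·P·Fᵀ + Q = [355028/13745 -481518/13745 -409617/13745; -481518/13745 994938/13745 616712/13745; -409617/13745 616712/13745 632068/13745]
step 1: y = z − H·x̄ = [-164361/13745, 143021/13745]
step 1: S = H·P̄·Hᵀ + R = [3868573/13745 -3673588/13745; -3673588/13745 3948003/13745]
step 1: K = P̄·Hᵀ·S⁻¹ = [10945020/25869611 4147486/25869611; -161208382/129348055 -127459002/129348055; -84631114/129348055 -37481689/129348055]
step 1: x' = x̄ + K·y = [15103928/25869611, -113498158/129348055, 69967234/129348055]
step 1: P' = (I − K·H)·P̄ = [111862856/25869611 -157140374/25869611 16875139/25869611; -157140374/25869611 1651704022/129348055 281962714/129348055; 16875139/25869611 281962714/129348055 352303723/129348055]

step 0: x' = [4027/13745, -32216/13745, -5771/13745], P' = [57902/13745 -78356/13745 10759/13745; -78356/13745 159518/13745 23888/13745; 10759/13745 23888/13745 34568/13745]
step 1: x' = [15103928/25869611, -113498158/129348055, 69967234/129348055], P' = [111862856/25869611 -157140374/25869611 16875139/25869611; -157140374/25869611 1651704022/129348055 281962714/129348055; 16875139/25869611 281962714/129348055 352303723/129348055]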